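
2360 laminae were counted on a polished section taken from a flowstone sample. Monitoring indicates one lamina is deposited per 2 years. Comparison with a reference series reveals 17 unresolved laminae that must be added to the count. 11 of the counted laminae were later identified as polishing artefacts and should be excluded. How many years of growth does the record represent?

Correcting the raw count gives 2360 − 11 + 17 = 2366 true laminae.
Multiplying by 2 years per lamina: 2366 × 2 = 4732 years.

4732 years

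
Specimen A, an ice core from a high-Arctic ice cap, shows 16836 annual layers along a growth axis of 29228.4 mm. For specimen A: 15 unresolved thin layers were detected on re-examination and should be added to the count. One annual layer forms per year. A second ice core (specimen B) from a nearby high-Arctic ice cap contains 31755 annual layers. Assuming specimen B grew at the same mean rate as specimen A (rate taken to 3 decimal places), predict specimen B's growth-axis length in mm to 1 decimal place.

Specimen A: correcting the raw count gives 16836 + 15 = 16851 true annual layers.
A: Mean rate = 29228.4 mm / 16851 years ≈ 1.735 mm per year.
B's length ≈ 1.735 × 31755 = 55094.9 mm.

55094.9 mm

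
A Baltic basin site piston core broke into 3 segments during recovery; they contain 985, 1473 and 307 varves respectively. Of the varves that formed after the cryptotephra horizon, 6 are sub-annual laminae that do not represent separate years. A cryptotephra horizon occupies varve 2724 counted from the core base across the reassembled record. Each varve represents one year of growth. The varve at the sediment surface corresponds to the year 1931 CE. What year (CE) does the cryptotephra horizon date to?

1896 CE

Total varves = 985 + 1473 + 307 = 2765.
2765 − 2724 = 41 varves lie beyond the cryptotephra horizon toward the sediment surface.
Excluding 6 false varves: 41 − 6 = 35.
1931 − 35 = 1896 CE.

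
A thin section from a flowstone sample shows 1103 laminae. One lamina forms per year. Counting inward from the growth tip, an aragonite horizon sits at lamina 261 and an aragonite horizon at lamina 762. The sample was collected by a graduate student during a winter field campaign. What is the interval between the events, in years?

501 yr

Separation: 762 − 261 = 501 laminae.
That is 501 years at one lamina per year.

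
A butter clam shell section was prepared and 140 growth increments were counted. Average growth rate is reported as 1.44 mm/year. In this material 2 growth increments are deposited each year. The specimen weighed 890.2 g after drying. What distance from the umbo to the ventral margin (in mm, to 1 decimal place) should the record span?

With 2 growth increments per year, 140 / 2 = 70 years.
Length ≈ 1.44 × 70 = 100.8 mm.

100.8 mm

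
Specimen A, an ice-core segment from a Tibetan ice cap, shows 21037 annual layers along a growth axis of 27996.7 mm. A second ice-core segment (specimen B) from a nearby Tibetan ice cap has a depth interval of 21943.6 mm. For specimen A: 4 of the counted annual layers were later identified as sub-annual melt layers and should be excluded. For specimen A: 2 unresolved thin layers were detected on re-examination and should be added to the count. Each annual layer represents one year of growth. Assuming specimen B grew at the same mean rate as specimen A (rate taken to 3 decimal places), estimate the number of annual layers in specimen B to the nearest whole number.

16487 annual layers

Specimen A: adjusted count: 21037 − 4 + 2 = 21035 annual layers.
A: 27996.7 mm over 21035 years gives 27996.7 / 21035 ≈ 1.331 mm per year.
B spans 21943.6 / 1.331 = 16486.55 years ≈ 16487 annual layers.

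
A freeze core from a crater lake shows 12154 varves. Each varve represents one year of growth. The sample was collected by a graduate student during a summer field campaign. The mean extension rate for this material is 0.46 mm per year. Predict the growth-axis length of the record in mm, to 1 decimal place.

The record spans 12154 years at 0.46 mm per year.
12154 years at 0.46 mm/year gives 0.46 × 12154 = 5590.8 mm.

5590.8 mm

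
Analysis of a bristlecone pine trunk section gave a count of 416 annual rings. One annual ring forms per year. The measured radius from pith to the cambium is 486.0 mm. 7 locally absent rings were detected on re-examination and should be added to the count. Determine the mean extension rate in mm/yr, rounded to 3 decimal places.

1.149 mm/yr

Adjusted count: 416 + 7 = 423 annual rings.
486.0 mm over 423 years gives 486.0 / 423 ≈ 1.149 mm/yr.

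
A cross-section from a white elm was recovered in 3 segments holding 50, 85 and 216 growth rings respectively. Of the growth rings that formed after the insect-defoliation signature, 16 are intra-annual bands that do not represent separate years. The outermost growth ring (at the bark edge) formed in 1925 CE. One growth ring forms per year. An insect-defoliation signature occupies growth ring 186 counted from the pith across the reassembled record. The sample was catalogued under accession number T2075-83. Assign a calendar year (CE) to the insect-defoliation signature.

1776 CE

Total growth rings = 50 + 85 + 216 = 351.
351 − 186 = 165 growth rings lie beyond the insect-defoliation signature toward the bark edge.
165 − 16 false = 149 true growth rings after the insect-defoliation signature.
The growth ring at the bark edge is 1925 CE, so the insect-defoliation signature dates to 1925 − 149 = 1776 CE.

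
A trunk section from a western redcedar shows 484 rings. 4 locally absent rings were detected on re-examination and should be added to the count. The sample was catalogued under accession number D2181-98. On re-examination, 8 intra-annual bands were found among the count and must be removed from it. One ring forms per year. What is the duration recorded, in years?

Correcting the raw count gives 484 − 8 + 4 = 480 true rings.
With a one-to-one ring periodicity this is 480 years.

480 yr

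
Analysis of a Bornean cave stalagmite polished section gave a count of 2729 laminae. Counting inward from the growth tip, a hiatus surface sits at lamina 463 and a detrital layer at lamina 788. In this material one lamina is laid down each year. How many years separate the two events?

788 − 463 = 325 laminae lie between the two events.
One lamina per year makes the interval 325 years.

325 years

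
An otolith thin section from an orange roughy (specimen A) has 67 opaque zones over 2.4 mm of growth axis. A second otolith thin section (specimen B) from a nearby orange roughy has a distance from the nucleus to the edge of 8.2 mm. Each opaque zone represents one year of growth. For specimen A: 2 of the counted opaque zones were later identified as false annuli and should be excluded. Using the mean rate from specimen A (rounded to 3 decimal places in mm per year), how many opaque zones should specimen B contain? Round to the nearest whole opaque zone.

222 opaque zones

Specimen A: adjusted count: 67 − 2 = 65 opaque zones.
A: Extension rate ≈ 2.4 / 65 = 0.037 mm/year.
For B, 8.2 / 0.037 = 221.62 years ≈ 222 opaque zones.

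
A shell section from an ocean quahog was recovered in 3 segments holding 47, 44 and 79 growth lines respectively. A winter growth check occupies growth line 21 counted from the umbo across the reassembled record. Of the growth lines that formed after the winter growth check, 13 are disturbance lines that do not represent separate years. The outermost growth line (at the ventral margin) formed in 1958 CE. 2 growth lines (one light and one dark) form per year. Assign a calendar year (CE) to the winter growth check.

Total growth lines = 47 + 44 + 79 = 170.
The winter growth check sits at growth line 21 from the umbo, so 170 − 21 = 149 growth lines formed after it.
Excluding 13 false growth lines: 149 − 13 = 136.
136 growth lines at 2 per year is 136 / 2 = 68 years.
Counting back 68 years from 1958 CE places the winter growth check in 1958 − 68 = 1890 CE.

1890 CE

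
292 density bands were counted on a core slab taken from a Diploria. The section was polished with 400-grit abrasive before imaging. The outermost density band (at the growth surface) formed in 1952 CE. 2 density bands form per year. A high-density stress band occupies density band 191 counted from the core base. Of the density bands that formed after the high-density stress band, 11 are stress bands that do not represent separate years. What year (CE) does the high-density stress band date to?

1907 CE

292 − 191 = 101 density bands lie beyond the high-density stress band toward the growth surface.
Removing the 11 false density bands leaves 101 − 11 = 90 true density bands beyond the high-density stress band.
With 2 density bands per year, 90 / 2 = 45 years.
Counting back 45 years from 1952 CE places the high-density stress band in 1952 − 45 = 1907 CE.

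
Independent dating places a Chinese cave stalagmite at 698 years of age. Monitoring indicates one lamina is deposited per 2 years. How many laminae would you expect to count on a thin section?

349 laminae

Expected laminae: 698 / 2 = 349.
So 349 laminae should be present.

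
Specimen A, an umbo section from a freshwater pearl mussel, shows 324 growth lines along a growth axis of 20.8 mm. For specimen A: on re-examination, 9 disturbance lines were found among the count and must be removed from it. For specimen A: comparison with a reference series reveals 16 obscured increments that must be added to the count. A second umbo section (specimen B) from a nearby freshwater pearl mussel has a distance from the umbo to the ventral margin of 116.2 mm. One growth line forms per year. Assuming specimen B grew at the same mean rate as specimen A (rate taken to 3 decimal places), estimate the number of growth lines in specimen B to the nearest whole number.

Specimen A: true growth line count = 324 − 9 + 16 = 331.
A: Mean rate = 20.8 mm / 331 years ≈ 0.063 mm per year.
B spans 116.2 / 0.063 = 1844.44 years ≈ 1844 growth lines.

1844 growth lines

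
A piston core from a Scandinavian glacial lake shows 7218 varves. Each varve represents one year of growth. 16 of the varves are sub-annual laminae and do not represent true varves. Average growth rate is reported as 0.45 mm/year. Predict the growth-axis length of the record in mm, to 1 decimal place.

After corrections the count is 7218 − 16 = 7202 varves.
7202 years at 0.45 mm/year gives 0.45 × 7202 = 3240.9 mm.

3240.9 mm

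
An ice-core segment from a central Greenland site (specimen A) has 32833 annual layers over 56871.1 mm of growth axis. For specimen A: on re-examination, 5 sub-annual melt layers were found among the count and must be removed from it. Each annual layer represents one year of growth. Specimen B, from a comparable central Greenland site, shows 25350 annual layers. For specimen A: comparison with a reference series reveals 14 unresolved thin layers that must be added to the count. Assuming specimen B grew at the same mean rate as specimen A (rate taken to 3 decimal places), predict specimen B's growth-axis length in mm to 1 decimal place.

43906.2 mm

Specimen A: after corrections the count is 32833 − 5 + 14 = 32842 annual layers.
A: 56871.1 mm over 32842 years gives 56871.1 / 32842 ≈ 1.732 mm/year.
Length of B = 1.732 × 25350 = 43906.2 mm.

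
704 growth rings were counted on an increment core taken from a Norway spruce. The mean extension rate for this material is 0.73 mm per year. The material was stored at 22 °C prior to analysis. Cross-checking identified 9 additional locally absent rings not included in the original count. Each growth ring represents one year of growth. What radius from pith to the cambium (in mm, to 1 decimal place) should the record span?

True growth ring count = 704 + 9 = 713.
713 years at 0.73 mm/year gives 0.73 × 713 = 520.5 mm.

520.5 mm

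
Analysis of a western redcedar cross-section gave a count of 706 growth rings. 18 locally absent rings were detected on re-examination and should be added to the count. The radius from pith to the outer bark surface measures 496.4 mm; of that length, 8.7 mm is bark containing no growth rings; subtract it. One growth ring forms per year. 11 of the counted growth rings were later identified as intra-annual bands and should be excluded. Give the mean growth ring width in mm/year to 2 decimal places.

Correcting the raw count gives 706 − 11 + 18 = 713 true growth rings.
Net length = 496.4 − 8.7 = 487.7 mm.
Extension rate ≈ 487.7 / 713 = 0.68 mm/year.

0.68 mm/year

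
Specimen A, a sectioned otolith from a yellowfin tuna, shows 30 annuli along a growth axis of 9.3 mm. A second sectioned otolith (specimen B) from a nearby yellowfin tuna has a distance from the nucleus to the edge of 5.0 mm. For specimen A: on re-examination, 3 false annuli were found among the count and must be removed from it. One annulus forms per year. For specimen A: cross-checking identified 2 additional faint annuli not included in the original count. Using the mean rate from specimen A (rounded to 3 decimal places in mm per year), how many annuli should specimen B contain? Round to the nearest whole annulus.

16 annuli

Specimen A: after corrections the count is 30 − 3 + 2 = 29 annuli.
A: Extension rate ≈ 9.3 / 29 = 0.321 mm/yr.
For B, 5.0 / 0.321 = 15.58 years ≈ 16 annuli.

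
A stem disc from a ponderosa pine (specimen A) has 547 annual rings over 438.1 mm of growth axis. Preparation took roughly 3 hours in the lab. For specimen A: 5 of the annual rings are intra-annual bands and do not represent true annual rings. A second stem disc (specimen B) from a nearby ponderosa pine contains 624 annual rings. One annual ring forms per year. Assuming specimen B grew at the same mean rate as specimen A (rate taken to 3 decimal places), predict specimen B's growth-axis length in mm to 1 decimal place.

504.2 mm

Specimen A: correcting the raw count gives 547 − 5 = 542 true annual rings.
A: 438.1 mm over 542 years gives 438.1 / 542 ≈ 0.808 mm/yr.
For B, 0.808 mm/year × 624 years = 504.2 mm.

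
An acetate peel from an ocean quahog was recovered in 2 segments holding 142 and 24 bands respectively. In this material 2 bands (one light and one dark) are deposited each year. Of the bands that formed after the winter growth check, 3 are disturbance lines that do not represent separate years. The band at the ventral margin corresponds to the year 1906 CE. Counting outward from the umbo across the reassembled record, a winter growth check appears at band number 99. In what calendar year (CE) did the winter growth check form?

Total bands = 142 + 24 = 166.
166 − 99 = 67 bands lie beyond the winter growth check toward the ventral margin.
67 − 3 false = 64 true bands after the winter growth check.
Dividing by 2 bands per year: 64 / 2 = 32 years.
The band at the ventral margin is 1906 CE, so the winter growth check dates to 1906 − 32 = 1874 CE.

1874 CE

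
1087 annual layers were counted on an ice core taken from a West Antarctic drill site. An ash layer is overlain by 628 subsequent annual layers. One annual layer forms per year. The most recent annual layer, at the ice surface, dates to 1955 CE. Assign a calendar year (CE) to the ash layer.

628 annual layers formed after the ash layer.
The annual layer at the ice surface is 1955 CE, so the ash layer dates to 1955 − 628 = 1327 CE.

1327 CE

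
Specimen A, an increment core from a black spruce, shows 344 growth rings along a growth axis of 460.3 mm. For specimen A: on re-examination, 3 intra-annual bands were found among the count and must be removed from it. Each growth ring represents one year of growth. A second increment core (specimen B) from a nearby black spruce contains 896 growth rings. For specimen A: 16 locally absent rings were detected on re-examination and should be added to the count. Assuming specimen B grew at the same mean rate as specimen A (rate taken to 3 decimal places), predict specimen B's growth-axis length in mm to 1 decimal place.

1154.9 mm

Specimen A: true growth ring count = 344 − 3 + 16 = 357.
A: Mean rate = 460.3 mm / 357 years ≈ 1.289 mm/year.
For B, 1.289 mm/year × 896 years = 1154.9 mm.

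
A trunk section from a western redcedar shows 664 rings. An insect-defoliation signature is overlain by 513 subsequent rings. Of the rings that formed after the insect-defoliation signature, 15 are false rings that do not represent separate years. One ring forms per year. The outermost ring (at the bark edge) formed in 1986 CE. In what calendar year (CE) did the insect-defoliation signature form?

1488 CE

513 rings formed after the insect-defoliation signature.
Excluding 15 false rings: 513 − 15 = 498.
1986 − 498 = 1488 CE.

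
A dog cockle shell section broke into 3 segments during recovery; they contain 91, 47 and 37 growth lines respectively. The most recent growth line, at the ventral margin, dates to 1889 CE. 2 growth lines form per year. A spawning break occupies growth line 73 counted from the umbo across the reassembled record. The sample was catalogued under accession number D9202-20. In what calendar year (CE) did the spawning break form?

1838 CE

Total growth lines = 91 + 47 + 37 = 175.
175 − 73 = 102 growth lines lie beyond the spawning break toward the ventral margin.
With 2 growth lines per year, 102 / 2 = 51 years.
1889 − 51 = 1838 CE.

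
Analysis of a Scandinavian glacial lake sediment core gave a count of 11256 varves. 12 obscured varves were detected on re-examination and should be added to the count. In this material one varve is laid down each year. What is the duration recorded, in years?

True varve count = 11256 + 12 = 11268.
One varve per year makes the duration 11268 years.

11268 years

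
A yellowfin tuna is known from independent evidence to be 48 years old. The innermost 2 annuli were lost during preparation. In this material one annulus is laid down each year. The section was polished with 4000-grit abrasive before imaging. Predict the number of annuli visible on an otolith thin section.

46 annuli

At one annulus per year, 48 years correspond to 48 annuli.
Subtracting the 2 annuli not captured gives 48 − 2 = 46 annuli in the record.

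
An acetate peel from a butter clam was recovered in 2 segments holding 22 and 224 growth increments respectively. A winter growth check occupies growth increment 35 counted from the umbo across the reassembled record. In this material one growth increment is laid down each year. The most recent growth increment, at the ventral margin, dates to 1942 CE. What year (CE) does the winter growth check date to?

1731 CE

Total growth increments = 22 + 224 = 246.
The winter growth check sits at growth increment 35 from the umbo, so 246 − 35 = 211 growth increments formed after it.
Counting back 211 years from 1942 CE places the winter growth check in 1942 − 211 = 1731 CE.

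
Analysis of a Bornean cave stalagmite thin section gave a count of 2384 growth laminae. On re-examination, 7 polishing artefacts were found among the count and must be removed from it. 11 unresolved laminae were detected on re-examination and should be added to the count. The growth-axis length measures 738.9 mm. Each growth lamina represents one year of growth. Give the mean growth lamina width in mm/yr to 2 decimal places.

True growth lamina count = 2384 − 7 + 11 = 2388.
738.9 mm over 2388 years gives 738.9 / 2388 ≈ 0.31 mm/yr.

0.31 mm/yr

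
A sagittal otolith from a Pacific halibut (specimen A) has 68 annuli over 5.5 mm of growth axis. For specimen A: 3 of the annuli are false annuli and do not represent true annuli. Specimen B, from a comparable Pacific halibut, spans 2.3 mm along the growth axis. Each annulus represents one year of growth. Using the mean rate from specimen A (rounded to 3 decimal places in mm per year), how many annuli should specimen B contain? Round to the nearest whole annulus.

Specimen A: correcting the raw count gives 68 − 3 = 65 true annuli.
A: Extension rate ≈ 5.5 / 65 = 0.085 mm/yr.
B spans 2.3 / 0.085 = 27.06 years ≈ 27 annuli.

27 annuli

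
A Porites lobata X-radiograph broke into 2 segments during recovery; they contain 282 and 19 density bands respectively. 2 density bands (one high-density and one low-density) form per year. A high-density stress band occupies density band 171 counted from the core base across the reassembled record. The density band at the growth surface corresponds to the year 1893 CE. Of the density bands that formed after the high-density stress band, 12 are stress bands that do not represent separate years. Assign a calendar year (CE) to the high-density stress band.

Total density bands = 282 + 19 = 301.
The high-density stress band sits at density band 171 from the core base, so 301 − 171 = 130 density bands formed after it.
Excluding 12 false density bands: 130 − 12 = 118.
With 2 density bands per year, 118 / 2 = 59 years.
The density band at the growth surface is 1893 CE, so the high-density stress band dates to 1893 − 59 = 1834 CE.

1834 CE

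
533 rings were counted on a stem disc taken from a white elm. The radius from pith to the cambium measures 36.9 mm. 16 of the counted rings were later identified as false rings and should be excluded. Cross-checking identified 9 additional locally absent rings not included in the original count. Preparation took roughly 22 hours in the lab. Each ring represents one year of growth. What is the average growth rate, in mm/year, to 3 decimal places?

0.070 mm/year

True ring count = 533 − 16 + 9 = 526.
36.9 mm over 526 years gives 36.9 / 526 ≈ 0.070 mm/year.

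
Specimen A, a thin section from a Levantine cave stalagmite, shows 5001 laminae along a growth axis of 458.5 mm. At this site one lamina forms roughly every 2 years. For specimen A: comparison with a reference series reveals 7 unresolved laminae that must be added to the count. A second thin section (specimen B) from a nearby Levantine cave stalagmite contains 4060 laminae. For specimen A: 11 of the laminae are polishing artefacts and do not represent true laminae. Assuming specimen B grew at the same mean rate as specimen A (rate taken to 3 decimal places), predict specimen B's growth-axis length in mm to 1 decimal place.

Specimen A: correcting the raw count gives 5001 − 11 + 7 = 4997 true laminae.
Specimen A: multiplying by 2 years per lamina: 4997 × 2 = 9994 years.
A: Mean rate = 458.5 mm / 9994 years ≈ 0.046 mm per year.
Specimen B: multiplying by 2 years per lamina: 4060 × 2 = 8120 years. Length of B = 0.046 × 8120 = 373.5 mm.

373.5 mm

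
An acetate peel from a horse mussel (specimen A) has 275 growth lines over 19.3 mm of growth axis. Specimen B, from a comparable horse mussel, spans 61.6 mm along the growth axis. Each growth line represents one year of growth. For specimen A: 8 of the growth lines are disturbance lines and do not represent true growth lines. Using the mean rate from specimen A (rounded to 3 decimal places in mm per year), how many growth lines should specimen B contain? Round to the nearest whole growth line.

856 growth lines

Specimen A: after corrections the count is 275 − 8 = 267 growth lines.
A: 19.3 mm over 267 years gives 19.3 / 267 ≈ 0.072 mm per year.
Specimen B: 61.6 mm / 0.072 mm per year = 855.56 years ≈ 856 growth lines.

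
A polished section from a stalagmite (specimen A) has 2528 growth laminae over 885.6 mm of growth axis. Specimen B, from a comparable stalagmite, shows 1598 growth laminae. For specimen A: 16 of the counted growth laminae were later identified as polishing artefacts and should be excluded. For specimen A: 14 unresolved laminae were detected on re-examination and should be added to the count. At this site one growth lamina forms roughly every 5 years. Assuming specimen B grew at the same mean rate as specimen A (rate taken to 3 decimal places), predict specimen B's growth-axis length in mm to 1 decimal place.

Specimen A: true growth lamina count = 2528 − 16 + 14 = 2526.
Specimen A: 2526 growth laminae at 5 years each span 2526 × 5 = 12630 years.
A: Extension rate ≈ 885.6 / 12630 = 0.070 mm/year.
Specimen B: multiplying by 5 years per growth lamina: 1598 × 5 = 7990 years. For B, 0.070 mm/year × 7990 years = 559.3 mm.

559.3 mm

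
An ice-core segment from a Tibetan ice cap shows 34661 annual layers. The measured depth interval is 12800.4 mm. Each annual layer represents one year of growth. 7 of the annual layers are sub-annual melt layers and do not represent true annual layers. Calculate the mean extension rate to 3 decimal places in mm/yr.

0.369 mm/yr

True annual layer count = 34661 − 7 = 34654.
Extension rate ≈ 12800.4 / 34654 = 0.369 mm/yr.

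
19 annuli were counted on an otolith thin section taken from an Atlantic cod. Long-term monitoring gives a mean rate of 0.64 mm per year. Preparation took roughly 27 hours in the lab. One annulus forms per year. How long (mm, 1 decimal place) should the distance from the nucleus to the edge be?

12.2 mm

The record spans 19 years at 0.64 mm per year.
19 years at 0.64 mm/year gives 0.64 × 19 = 12.2 mm.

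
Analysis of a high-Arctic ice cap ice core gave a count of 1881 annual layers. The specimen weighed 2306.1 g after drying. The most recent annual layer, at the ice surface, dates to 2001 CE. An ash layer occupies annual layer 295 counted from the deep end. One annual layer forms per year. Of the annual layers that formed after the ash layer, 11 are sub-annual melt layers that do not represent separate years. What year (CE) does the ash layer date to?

1881 − 295 = 1586 annual layers lie beyond the ash layer toward the ice surface.
Removing the 11 false annual layers leaves 1586 − 11 = 1575 true annual layers beyond the ash layer.
Counting back 1575 years from 2001 CE places the ash layer in 2001 − 1575 = 426 CE.

426 CE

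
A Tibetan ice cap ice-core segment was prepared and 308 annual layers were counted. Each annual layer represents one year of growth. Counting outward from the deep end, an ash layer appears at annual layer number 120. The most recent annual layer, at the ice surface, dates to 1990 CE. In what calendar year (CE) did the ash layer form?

1802 CE

Between annual layer 120 and the ice surface there are 308 − 120 = 188 annual layers.
1990 − 188 = 1802 CE.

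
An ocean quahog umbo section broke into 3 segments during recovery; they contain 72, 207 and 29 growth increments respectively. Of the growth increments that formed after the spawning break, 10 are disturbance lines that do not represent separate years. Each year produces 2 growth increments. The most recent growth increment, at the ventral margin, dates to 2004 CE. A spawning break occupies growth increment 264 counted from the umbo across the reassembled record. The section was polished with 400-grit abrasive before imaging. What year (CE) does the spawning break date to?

1987 CE

Total growth increments = 72 + 207 + 29 = 308.
308 − 264 = 44 growth increments lie beyond the spawning break toward the ventral margin.
44 − 10 false = 34 true growth increments after the spawning break.
34 growth increments at 2 per year is 34 / 2 = 17 years.
The growth increment at the ventral margin is 2004 CE, so the spawning break dates to 2004 − 17 = 1987 CE.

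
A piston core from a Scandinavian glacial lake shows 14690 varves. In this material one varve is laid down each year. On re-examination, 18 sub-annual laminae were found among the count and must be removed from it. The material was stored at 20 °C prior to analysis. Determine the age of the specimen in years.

Adjusted count: 14690 − 18 = 14672 varves.
With a one-to-one varve periodicity this is 14672 years.

14672 years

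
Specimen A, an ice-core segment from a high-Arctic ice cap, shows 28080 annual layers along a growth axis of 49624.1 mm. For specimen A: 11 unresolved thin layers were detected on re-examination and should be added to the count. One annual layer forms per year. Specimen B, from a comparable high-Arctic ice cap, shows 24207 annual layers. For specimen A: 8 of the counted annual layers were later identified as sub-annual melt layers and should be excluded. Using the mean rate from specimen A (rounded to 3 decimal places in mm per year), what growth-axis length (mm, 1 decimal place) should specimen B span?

42773.8 mm

Specimen A: true annual layer count = 28080 − 8 + 11 = 28083.
A: 49624.1 mm over 28083 years gives 49624.1 / 28083 ≈ 1.767 mm/yr.
B's length ≈ 1.767 × 24207 = 42773.8 mm.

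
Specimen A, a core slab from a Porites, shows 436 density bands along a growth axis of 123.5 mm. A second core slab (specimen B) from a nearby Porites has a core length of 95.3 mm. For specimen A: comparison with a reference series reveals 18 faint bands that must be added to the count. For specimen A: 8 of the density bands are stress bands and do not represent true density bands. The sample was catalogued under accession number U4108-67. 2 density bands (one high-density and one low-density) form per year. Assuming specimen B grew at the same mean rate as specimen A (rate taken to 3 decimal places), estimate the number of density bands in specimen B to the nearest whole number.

Specimen A: true density band count = 436 − 8 + 18 = 446.
Specimen A: with 2 density bands per year, 446 / 2 = 223 years.
A: Extension rate ≈ 123.5 / 223 = 0.554 mm per year.
B spans 95.3 / 0.554 = 172.02 years; at 2 density bands per year that is 172.02 × 2 ≈ 344 density bands.

344 density bands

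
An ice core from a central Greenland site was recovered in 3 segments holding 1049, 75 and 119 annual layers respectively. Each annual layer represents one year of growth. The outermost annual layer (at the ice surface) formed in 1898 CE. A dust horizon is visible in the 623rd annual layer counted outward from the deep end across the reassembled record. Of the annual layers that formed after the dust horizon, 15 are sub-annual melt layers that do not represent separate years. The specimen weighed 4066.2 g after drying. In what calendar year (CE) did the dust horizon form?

1293 CE

Total annual layers = 1049 + 75 + 119 = 1243.
1243 − 623 = 620 annual layers lie beyond the dust horizon toward the ice surface.
Excluding 15 false annual layers: 620 − 15 = 605.
Counting back 605 years from 1898 CE places the dust horizon in 1898 − 605 = 1293 CE.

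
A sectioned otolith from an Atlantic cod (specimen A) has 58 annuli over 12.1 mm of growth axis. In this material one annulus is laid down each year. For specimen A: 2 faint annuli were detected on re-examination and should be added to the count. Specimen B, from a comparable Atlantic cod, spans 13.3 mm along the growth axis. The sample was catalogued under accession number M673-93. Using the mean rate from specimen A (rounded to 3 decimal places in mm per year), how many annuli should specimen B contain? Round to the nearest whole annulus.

66 annuli

Specimen A: true annulus count = 58 + 2 = 60.
A: 12.1 mm over 60 years gives 12.1 / 60 ≈ 0.202 mm/yr.
B spans 13.3 / 0.202 = 65.84 years ≈ 66 annuli.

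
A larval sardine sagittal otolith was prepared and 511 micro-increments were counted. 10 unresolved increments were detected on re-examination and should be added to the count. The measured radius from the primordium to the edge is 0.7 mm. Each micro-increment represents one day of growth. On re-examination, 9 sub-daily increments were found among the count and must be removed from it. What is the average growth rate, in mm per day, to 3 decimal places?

0.001 mm per day

Adjusted count: 511 − 9 + 10 = 512 micro-increments.
Mean rate = 0.7 mm / 512 days ≈ 0.001 mm per day.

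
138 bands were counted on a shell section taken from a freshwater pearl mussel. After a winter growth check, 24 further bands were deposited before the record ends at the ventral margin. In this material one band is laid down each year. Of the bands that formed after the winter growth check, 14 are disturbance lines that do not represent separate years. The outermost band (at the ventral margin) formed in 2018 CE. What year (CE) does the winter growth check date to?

2008 CE

24 bands post-date the winter growth check.
Removing the 14 false bands leaves 24 − 14 = 10 true bands beyond the winter growth check.
The band at the ventral margin is 2018 CE, so the winter growth check dates to 2018 − 10 = 2008 CE.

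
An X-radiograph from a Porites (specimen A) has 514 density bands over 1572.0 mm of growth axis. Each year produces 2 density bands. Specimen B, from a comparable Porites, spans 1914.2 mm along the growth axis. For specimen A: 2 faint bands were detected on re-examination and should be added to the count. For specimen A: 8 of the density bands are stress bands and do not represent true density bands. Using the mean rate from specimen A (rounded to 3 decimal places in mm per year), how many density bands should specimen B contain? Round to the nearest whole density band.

Specimen A: after corrections the count is 514 − 8 + 2 = 508 density bands.
Specimen A: with 2 density bands per year, 508 / 2 = 254 years.
A: Mean rate = 1572.0 mm / 254 years ≈ 6.189 mm/year.
For B, 1914.2 / 6.189 = 309.29 years; at 2 density bands per year that is 309.29 × 2 ≈ 619 density bands.

619 density bands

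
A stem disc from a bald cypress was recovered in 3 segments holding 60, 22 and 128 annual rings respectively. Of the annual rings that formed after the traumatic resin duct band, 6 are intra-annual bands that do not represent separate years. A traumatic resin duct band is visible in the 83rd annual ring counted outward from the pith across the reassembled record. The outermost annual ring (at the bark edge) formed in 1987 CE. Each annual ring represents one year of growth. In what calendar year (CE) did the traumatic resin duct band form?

1866 CE

Total annual rings = 60 + 22 + 128 = 210.
210 − 83 = 127 annual rings lie beyond the traumatic resin duct band toward the bark edge.
127 − 6 false = 121 true annual rings after the traumatic resin duct band.
1987 − 121 = 1866 CE.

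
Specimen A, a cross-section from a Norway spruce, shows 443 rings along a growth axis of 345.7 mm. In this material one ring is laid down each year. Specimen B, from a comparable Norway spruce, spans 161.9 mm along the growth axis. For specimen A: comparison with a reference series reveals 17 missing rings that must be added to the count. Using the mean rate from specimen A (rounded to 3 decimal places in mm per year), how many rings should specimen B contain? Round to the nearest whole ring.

Specimen A: adjusted count: 443 + 17 = 460 rings.
A: Extension rate ≈ 345.7 / 460 = 0.752 mm per year.
For B, 161.9 / 0.752 = 215.29 years ≈ 215 rings.

215 rings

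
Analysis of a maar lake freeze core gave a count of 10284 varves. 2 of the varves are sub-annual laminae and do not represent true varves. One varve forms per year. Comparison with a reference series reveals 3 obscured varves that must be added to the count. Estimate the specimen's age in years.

After corrections the count is 10284 − 2 + 3 = 10285 varves.
At one varve per year, that is 10285 years.

10285 years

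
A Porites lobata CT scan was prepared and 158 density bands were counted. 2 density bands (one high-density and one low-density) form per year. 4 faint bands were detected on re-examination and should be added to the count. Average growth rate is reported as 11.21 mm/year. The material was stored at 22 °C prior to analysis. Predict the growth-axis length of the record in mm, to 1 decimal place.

908.0 mm

Correcting the raw count gives 158 + 4 = 162 true density bands.
Dividing by 2 density bands per year: 162 / 2 = 81 years.
81 years at 11.21 mm/year gives 11.21 × 81 = 908.0 mm.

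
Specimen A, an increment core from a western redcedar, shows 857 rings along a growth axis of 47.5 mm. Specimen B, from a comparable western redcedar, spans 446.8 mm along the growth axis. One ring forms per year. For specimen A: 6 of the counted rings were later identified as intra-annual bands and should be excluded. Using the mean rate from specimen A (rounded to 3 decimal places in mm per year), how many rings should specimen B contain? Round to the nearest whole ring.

7979 rings

Specimen A: after corrections the count is 857 − 6 = 851 rings.
A: Mean rate = 47.5 mm / 851 years ≈ 0.056 mm/year.
For B, 446.8 / 0.056 = 7978.57 years ≈ 7979 rings.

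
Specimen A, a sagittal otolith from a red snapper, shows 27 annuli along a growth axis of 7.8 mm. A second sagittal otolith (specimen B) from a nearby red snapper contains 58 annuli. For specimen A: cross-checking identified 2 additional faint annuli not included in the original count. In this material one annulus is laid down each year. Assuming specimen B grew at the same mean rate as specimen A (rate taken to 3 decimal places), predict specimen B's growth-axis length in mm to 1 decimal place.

Specimen A: true annulus count = 27 + 2 = 29.
A: 7.8 mm over 29 years gives 7.8 / 29 ≈ 0.269 mm/year.
B's length ≈ 0.269 × 58 = 15.6 mm.

15.6 mm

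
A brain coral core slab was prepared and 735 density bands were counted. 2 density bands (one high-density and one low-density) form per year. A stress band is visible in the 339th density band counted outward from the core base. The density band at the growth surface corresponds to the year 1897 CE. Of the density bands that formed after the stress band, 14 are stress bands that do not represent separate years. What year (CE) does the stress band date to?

1706 CE

The stress band sits at density band 339 from the core base, so 735 − 339 = 396 density bands formed after it.
Excluding 14 false density bands: 396 − 14 = 382.
382 density bands at 2 per year is 382 / 2 = 191 years.
The density band at the growth surface is 1897 CE, so the stress band dates to 1897 − 191 = 1706 CE.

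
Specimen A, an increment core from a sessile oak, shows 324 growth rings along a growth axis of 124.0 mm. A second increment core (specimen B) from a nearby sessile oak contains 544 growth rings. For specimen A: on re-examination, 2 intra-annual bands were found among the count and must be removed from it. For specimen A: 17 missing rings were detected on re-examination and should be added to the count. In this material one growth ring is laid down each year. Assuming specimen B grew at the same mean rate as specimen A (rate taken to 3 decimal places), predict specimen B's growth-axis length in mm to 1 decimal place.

Specimen A: correcting the raw count gives 324 − 2 + 17 = 339 true growth rings.
A: Extension rate ≈ 124.0 / 339 = 0.366 mm/yr.
B's length ≈ 0.366 × 544 = 199.1 mm.

199.1 mm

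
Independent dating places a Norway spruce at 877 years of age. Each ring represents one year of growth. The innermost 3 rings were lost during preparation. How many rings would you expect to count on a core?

874 rings

Expected rings over 877 years: 877.
Subtracting the 3 rings not captured gives 877 − 3 = 874 rings in the record.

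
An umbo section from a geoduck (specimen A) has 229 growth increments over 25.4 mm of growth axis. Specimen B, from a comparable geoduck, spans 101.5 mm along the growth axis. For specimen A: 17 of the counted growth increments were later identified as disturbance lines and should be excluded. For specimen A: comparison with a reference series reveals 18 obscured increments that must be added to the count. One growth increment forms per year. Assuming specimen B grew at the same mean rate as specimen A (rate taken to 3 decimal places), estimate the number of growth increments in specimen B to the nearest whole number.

923 growth increments

Specimen A: true growth increment count = 229 − 17 + 18 = 230.
A: Mean rate = 25.4 mm / 230 years ≈ 0.110 mm/year.
Specimen B: 101.5 mm / 0.110 mm per year = 922.73 years ≈ 923 growth increments.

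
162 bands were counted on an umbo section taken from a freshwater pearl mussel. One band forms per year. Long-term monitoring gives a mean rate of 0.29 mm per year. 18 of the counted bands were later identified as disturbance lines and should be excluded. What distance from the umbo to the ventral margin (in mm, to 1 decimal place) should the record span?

True band count = 162 − 18 = 144.
Length ≈ 0.29 × 144 = 41.8 mm.

41.8 mm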